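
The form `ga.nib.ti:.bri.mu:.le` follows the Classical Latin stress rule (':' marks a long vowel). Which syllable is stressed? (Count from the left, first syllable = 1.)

Classical Latin: stress the penult if heavy (long vowel or closed), else the antepenult.
Weights: 4 bri L, 5 mu: H, 6 le L.
The penult (syllable 5, mu:) is heavy, so it takes stress.
Stress on syllable 5: ga.nib.ti:.bri.ˈmu:.le.

5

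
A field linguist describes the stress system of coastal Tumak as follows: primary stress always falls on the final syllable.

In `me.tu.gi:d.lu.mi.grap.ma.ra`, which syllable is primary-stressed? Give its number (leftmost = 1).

8

The word has 8 syllables; the final syllable is syllable 8 (ra).
Primary stress: syllable 8 → me.tu.gi:d.lu.mi.grap.ma.ˈra.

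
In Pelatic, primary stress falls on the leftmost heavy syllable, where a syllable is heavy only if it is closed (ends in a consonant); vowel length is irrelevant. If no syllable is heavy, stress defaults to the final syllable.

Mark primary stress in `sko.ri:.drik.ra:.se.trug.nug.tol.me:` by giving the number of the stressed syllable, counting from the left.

Weights: 1 sko L, 2 ri: L, 3 drik H, 4 ra: L, 5 se L, 6 trug H, 7 nug H, 8 tol H, 9 me: L.
Heavy syllables in the domain: 3, 6, 7, 8. The leftmost is syllable 3 (drik).
Primary stress: syllable 3 → sko.ri:.ˈdrik.ra:.se.trug.nug.tol.me:.

3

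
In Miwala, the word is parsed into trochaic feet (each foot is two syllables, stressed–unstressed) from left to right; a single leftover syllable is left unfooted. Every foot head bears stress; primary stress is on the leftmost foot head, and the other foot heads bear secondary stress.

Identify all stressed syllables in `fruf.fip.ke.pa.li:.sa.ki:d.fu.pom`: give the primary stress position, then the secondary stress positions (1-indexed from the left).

Parse left to right into trochaic (ˈσσ) feet: (ˈfruf.fip) (ˈke.pa) (ˈli:.sa) (ˈki:d.fu) pom. Syllable 9 is left unfooted.
Foot heads (stressed positions): 1, 3, 5, 7.
End Rule Leftmost: primary stress on the leftmost head = syllable 1.
Secondary stress on 3, 5, 7: ˈfruf.fip.ˌke.pa.ˌli:.sa.ˌki:d.fu.pom.

primary 1, secondary 3, 5, 7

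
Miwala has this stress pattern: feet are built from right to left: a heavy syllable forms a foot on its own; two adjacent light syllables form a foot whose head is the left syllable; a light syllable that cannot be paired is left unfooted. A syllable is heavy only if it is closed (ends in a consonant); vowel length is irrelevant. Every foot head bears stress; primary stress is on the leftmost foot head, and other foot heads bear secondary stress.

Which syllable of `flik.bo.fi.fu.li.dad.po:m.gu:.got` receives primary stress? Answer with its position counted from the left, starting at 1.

1

Weights: 1 flik H, 2 bo L, 3 fi L, 4 fu L, 5 li L, 6 dad H, 7 po:m H, 8 gu: L, 9 got H.
Parse right to left (heavy = foot alone; LL = one foot; stranded L unfooted): (ˈflik) (ˈbo.fi) (ˈfu.li) (ˈdad) (ˈpo:m) gu: (ˈgot).
Foot heads: 1, 2, 4, 6, 7, 9.
Primary stress on the leftmost head = syllable 1.
Primary stress: syllable 1 → ˈflik.bo.fi.fu.li.dad.po:m.gu:.got.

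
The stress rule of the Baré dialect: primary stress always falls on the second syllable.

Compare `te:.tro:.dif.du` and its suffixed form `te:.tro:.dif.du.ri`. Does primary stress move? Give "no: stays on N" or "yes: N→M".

no: stays on 2

Base `te:.tro:.dif.du` (4 syllables):
  The word has 4 syllables; the second syllable is syllable 2 (tro:).
  → primary stress on syllable 2.
Suffixed `te:.tro:.dif.du.ri` (5 syllables):
  The word has 5 syllables; the second syllable is syllable 2 (tro:).
  → primary stress on syllable 2.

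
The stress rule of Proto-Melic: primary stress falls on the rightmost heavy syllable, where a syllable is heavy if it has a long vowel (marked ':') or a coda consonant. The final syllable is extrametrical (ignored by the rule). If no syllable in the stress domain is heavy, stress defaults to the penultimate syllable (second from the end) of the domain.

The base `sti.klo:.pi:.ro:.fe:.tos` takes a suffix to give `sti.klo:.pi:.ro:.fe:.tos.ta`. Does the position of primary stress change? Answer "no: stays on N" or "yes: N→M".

Base `sti.klo:.pi:.ro:.fe:.tos` (6 syllables):
  The final syllable (6, tos) is extrametrical; the stress domain is syllables 1–5.
  Weights: 1 sti L, 2 klo: H, 3 pi: H, 4 ro: H, 5 fe: H.
  Heavy syllables in the domain: 2, 3, 4, 5. The rightmost is syllable 5 (fe:).
  → primary stress on syllable 5.
Suffixed `sti.klo:.pi:.ro:.fe:.tos.ta` (7 syllables):
  The final syllable (7, ta) is extrametrical; the stress domain is syllables 1–6.
  Weights: 1 sti L, 2 klo: H, 3 pi: H, 4 ro: H, 5 fe: H, 6 tos H.
  Heavy syllables in the domain: 2, 3, 4, 5, 6. The rightmost is syllable 6 (tos).
  → primary stress on syllable 6.

yes: 5→6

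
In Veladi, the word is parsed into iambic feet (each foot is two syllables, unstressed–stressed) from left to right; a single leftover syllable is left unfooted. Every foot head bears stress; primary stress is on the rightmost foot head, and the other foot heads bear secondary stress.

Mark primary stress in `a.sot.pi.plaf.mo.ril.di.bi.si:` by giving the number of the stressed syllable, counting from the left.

Parse left to right into iambic (σˈσ) feet: (a.ˈsot) (pi.ˈplaf) (mo.ˈril) (di.ˈbi) si:. Syllable 9 is left unfooted.
Foot heads (stressed positions): 2, 4, 6, 8.
End Rule Rightmost: primary stress on the rightmost head = syllable 8.
Primary stress: syllable 8 → a.sot.pi.plaf.mo.ril.di.ˈbi.si:.

8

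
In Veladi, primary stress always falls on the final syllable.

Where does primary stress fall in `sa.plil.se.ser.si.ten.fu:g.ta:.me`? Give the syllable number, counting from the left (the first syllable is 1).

The word has 9 syllables; the final syllable is syllable 9 (me).
Primary stress: syllable 9 → sa.plil.se.ser.si.ten.fu:g.ta:.ˈme.

9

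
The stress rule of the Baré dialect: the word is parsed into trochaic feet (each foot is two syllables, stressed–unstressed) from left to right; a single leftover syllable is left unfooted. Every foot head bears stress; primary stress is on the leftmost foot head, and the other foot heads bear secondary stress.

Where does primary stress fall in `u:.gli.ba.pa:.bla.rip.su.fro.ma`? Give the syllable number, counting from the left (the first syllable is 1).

1

Parse left to right into trochaic (ˈσσ) feet: (ˈu:.gli) (ˈba.pa:) (ˈbla.rip) (ˈsu.fro) ma. Syllable 9 is left unfooted.
Foot heads (stressed positions): 1, 3, 5, 7.
End Rule Leftmost: primary stress on the leftmost head = syllable 1.
Primary stress: syllable 1 → ˈu:.gli.ba.pa:.bla.rip.su.fro.ma.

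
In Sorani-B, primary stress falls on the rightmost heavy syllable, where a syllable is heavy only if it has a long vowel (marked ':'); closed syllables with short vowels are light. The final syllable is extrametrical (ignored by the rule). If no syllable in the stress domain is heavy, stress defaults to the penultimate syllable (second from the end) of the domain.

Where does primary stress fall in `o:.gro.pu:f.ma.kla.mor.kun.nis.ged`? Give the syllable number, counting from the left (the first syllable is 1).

3

The final syllable (9, ged) is extrametrical; the stress domain is syllables 1–8.
Weights: 1 o: H, 2 gro L, 3 pu:f H, 4 ma L, 5 kla L, 6 mor L, 7 kun L, 8 nis L.
Heavy syllables in the domain: 1, 3. The rightmost is syllable 3 (pu:f).
Primary stress: syllable 3 → o:.gro.ˈpu:f.ma.kla.mor.kun.nis.ged.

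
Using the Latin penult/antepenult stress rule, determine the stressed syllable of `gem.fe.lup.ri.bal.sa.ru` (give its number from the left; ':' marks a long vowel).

5

Classical Latin: stress the penult if heavy (long vowel or closed), else the antepenult.
Weights: 5 bal H, 6 sa L, 7 ru L.
The penult (syllable 6, sa) is light, so stress falls on the antepenult (syllable 5, bal).
Stress on syllable 5: gem.fe.lup.ri.ˈbal.sa.ru.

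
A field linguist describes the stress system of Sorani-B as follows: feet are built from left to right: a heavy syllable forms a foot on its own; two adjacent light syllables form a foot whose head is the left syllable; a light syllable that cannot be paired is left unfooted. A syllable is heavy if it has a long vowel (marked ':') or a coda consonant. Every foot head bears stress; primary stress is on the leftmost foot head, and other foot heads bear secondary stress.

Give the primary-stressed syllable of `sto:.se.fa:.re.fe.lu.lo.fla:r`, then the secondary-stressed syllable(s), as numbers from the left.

primary 1, secondary 3, 4, 6, 8

Weights: 1 sto: H, 2 se L, 3 fa: H, 4 re L, 5 fe L, 6 lu L, 7 lo L, 8 fla:r H.
Parse left to right (heavy = foot alone; LL = one foot; stranded L unfooted): (ˈsto:) se (ˈfa:) (ˈre.fe) (ˈlu.lo) (ˈfla:r).
Foot heads: 1, 3, 4, 6, 8.
Primary stress on the leftmost head = syllable 1.
Secondary stress on 3, 4, 6, 8: ˈsto:.se.ˌfa:.ˌre.fe.ˌlu.lo.ˌfla:r.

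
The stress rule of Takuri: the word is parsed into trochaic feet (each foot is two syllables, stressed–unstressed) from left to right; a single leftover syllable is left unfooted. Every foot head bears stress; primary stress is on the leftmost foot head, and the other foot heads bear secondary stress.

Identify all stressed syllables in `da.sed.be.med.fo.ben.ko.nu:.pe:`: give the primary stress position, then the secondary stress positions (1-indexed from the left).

Parse left to right into trochaic (ˈσσ) feet: (ˈda.sed) (ˈbe.med) (ˈfo.ben) (ˈko.nu:) pe:. Syllable 9 is left unfooted.
Foot heads (stressed positions): 1, 3, 5, 7.
End Rule Leftmost: primary stress on the leftmost head = syllable 1.
Secondary stress on 3, 5, 7: ˈda.sed.ˌbe.med.ˌfo.ben.ˌko.nu:.pe:.

primary 1, secondary 3, 5, 7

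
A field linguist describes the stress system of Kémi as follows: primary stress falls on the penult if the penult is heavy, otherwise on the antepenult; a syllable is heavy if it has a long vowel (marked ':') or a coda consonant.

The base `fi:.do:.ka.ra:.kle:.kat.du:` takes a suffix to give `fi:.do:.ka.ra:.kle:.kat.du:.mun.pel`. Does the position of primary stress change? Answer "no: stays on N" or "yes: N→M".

yes: 6→8

Base `fi:.do:.ka.ra:.kle:.kat.du:` (7 syllables):
  Weights: 5 kle: H, 6 kat H, 7 du: H.
  The penult (syllable 6, kat) is heavy, so it takes stress.
  → primary stress on syllable 6.
Suffixed `fi:.do:.ka.ra:.kle:.kat.du:.mun.pel` (9 syllables):
  Weights: 7 du: H, 8 mun H, 9 pel H.
  The penult (syllable 8, mun) is heavy, so it takes stress.
  → primary stress on syllable 8.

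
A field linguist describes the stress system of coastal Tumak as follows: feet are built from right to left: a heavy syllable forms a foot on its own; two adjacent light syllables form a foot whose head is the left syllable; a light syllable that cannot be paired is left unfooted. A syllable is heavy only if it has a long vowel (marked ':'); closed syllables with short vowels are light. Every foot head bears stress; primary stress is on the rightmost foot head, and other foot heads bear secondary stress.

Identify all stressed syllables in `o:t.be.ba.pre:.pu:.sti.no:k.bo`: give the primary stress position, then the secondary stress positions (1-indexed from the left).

primary 7, secondary 1, 2, 4, 5

Weights: 1 o:t H, 2 be L, 3 ba L, 4 pre: H, 5 pu: H, 6 sti L, 7 no:k H, 8 bo L.
Parse right to left (heavy = foot alone; LL = one foot; stranded L unfooted): (ˈo:t) (ˈbe.ba) (ˈpre:) (ˈpu:) sti (ˈno:k) bo.
Foot heads: 1, 2, 4, 5, 7.
Primary stress on the rightmost head = syllable 7.
Secondary stress on 1, 2, 4, 5: ˌo:t.ˌbe.ba.ˌpre:.ˌpu:.sti.ˈno:k.bo.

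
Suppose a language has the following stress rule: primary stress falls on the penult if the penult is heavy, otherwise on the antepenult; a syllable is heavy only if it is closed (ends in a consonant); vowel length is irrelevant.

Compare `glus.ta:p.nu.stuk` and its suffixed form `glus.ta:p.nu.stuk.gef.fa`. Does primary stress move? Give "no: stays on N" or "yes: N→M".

Base `glus.ta:p.nu.stuk` (4 syllables):
  Weights: 2 ta:p H, 3 nu L, 4 stuk H.
  The penult (syllable 3, nu) is light, so stress falls on the antepenult (syllable 2, ta:p).
  → primary stress on syllable 2.
Suffixed `glus.ta:p.nu.stuk.gef.fa` (6 syllables):
  Weights: 4 stuk H, 5 gef H, 6 fa L.
  The penult (syllable 5, gef) is heavy, so it takes stress.
  → primary stress on syllable 5.

yes: 2→5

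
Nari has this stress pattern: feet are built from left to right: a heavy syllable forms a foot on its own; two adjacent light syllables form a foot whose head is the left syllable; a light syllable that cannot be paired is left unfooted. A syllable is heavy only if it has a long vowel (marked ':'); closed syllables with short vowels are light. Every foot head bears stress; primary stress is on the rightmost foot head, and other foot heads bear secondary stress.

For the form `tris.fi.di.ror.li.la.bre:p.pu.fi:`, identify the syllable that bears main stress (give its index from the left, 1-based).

Weights: 1 tris L, 2 fi L, 3 di L, 4 ror L, 5 li L, 6 la L, 7 bre:p H, 8 pu L, 9 fi: H.
Parse left to right (heavy = foot alone; LL = one foot; stranded L unfooted): (ˈtris.fi) (ˈdi.ror) (ˈli.la) (ˈbre:p) pu (ˈfi:).
Foot heads: 1, 3, 5, 7, 9.
Primary stress on the rightmost head = syllable 9.
Primary stress: syllable 9 → tris.fi.di.ror.li.la.bre:p.pu.ˈfi:.

9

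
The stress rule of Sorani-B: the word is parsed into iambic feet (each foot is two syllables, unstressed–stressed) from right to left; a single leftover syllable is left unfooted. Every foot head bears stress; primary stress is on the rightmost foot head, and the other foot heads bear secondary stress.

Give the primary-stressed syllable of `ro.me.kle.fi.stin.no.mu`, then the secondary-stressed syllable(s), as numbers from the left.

primary 7, secondary 3, 5

Parse right to left into iambic (σˈσ) feet: ro (me.ˈkle) (fi.ˈstin) (no.ˈmu). Syllable 1 is left unfooted.
Foot heads (stressed positions): 3, 5, 7.
End Rule Rightmost: primary stress on the rightmost head = syllable 7.
Secondary stress on 3, 5: ro.me.ˌkle.fi.ˌstin.no.ˈmu.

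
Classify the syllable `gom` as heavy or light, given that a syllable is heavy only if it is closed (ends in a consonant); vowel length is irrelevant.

`gom`: short vowel, closed (coda /m/). Closed (coda /m/) → heavy.

heavy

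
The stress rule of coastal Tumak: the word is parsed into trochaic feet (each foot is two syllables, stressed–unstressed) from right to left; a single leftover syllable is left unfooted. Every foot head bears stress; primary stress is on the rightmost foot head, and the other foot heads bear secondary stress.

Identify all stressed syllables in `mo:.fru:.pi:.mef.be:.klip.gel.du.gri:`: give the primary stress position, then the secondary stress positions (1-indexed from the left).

Parse right to left into trochaic (ˈσσ) feet: mo: (ˈfru:.pi:) (ˈmef.be:) (ˈklip.gel) (ˈdu.gri:). Syllable 1 is left unfooted.
Foot heads (stressed positions): 2, 4, 6, 8.
End Rule Rightmost: primary stress on the rightmost head = syllable 8.
Secondary stress on 2, 4, 6: mo:.ˌfru:.pi:.ˌmef.be:.ˌklip.gel.ˈdu.gri:.

primary 8, secondary 2, 4, 6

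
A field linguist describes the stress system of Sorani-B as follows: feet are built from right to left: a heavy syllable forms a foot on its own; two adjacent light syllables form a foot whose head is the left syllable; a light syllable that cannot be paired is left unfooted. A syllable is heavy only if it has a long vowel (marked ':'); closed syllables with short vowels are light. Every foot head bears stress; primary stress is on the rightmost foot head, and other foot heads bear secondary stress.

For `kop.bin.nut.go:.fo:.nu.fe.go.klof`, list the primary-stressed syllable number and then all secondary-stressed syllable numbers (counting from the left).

Weights: 1 kop L, 2 bin L, 3 nut L, 4 go: H, 5 fo: H, 6 nu L, 7 fe L, 8 go L, 9 klof L.
Parse right to left (heavy = foot alone; LL = one foot; stranded L unfooted): kop (ˈbin.nut) (ˈgo:) (ˈfo:) (ˈnu.fe) (ˈgo.klof).
Foot heads: 2, 4, 5, 6, 8.
Primary stress on the rightmost head = syllable 8.
Secondary stress on 2, 4, 5, 6: kop.ˌbin.nut.ˌgo:.ˌfo:.ˌnu.fe.ˈgo.klof.

primary 8, secondary 2, 4, 5, 6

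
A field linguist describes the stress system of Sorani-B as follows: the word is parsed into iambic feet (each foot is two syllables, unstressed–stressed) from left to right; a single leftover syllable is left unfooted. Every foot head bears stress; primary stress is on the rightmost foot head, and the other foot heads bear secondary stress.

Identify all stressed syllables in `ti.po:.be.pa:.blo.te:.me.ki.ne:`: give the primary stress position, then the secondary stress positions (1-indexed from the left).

primary 8, secondary 2, 4, 6

Parse left to right into iambic (σˈσ) feet: (ti.ˈpo:) (be.ˈpa:) (blo.ˈte:) (me.ˈki) ne:. Syllable 9 is left unfooted.
Foot heads (stressed positions): 2, 4, 6, 8.
End Rule Rightmost: primary stress on the rightmost head = syllable 8.
Secondary stress on 2, 4, 6: ti.ˌpo:.be.ˌpa:.blo.ˌte:.me.ˈki.ne:.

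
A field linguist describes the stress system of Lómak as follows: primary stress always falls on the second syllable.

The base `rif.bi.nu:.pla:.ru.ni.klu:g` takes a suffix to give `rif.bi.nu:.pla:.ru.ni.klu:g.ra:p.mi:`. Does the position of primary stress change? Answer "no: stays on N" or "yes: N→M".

Base `rif.bi.nu:.pla:.ru.ni.klu:g` (7 syllables):
  The word has 7 syllables; the second syllable is syllable 2 (bi).
  → primary stress on syllable 2.
Suffixed `rif.bi.nu:.pla:.ru.ni.klu:g.ra:p.mi:` (9 syllables):
  The word has 9 syllables; the second syllable is syllable 2 (bi).
  → primary stress on syllable 2.

no: stays on 2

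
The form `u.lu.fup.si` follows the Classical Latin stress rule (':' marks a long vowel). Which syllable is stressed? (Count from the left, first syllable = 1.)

3

Classical Latin: stress the penult if heavy (long vowel or closed), else the antepenult.
Weights: 2 lu L, 3 fup H, 4 si L.
The penult (syllable 3, fup) is heavy, so it takes stress.
Stress on syllable 3: u.lu.ˈfup.si.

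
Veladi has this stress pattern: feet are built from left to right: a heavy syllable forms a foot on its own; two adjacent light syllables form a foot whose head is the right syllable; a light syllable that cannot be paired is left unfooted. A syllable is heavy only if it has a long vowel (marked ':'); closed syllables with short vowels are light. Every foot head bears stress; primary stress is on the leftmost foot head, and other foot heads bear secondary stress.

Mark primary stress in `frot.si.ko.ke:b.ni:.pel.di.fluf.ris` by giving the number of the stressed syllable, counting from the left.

Weights: 1 frot L, 2 si L, 3 ko L, 4 ke:b H, 5 ni: H, 6 pel L, 7 di L, 8 fluf L, 9 ris L.
Parse left to right (heavy = foot alone; LL = one foot; stranded L unfooted): (frot.ˈsi) ko (ˈke:b) (ˈni:) (pel.ˈdi) (fluf.ˈris).
Foot heads: 2, 4, 5, 7, 9.
Primary stress on the leftmost head = syllable 2.
Primary stress: syllable 2 → frot.ˈsi.ko.ke:b.ni:.pel.di.fluf.ris.

2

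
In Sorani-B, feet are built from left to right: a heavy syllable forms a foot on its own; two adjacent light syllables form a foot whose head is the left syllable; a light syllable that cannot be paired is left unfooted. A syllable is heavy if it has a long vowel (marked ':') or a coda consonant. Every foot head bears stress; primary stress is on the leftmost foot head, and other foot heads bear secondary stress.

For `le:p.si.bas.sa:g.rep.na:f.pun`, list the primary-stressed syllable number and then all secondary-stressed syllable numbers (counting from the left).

primary 1, secondary 3, 4, 5, 6, 7

Weights: 1 le:p H, 2 si L, 3 bas H, 4 sa:g H, 5 rep H, 6 na:f H, 7 pun H.
Parse left to right (heavy = foot alone; LL = one foot; stranded L unfooted): (ˈle:p) si (ˈbas) (ˈsa:g) (ˈrep) (ˈna:f) (ˈpun).
Foot heads: 1, 3, 4, 5, 6, 7.
Primary stress on the leftmost head = syllable 1.
Secondary stress on 3, 4, 5, 6, 7: ˈle:p.si.ˌbas.ˌsa:g.ˌrep.ˌna:f.ˌpun.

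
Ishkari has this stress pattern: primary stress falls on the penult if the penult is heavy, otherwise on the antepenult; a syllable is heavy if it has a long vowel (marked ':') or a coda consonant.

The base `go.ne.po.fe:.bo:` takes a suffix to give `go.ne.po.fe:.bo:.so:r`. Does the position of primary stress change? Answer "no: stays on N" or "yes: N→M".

yes: 4→5

Base `go.ne.po.fe:.bo:` (5 syllables):
  Weights: 3 po L, 4 fe: H, 5 bo: H.
  The penult (syllable 4, fe:) is heavy, so it takes stress.
  → primary stress on syllable 4.
Suffixed `go.ne.po.fe:.bo:.so:r` (6 syllables):
  Weights: 4 fe: H, 5 bo: H, 6 so:r H.
  The penult (syllable 5, bo:) is heavy, so it takes stress.
  → primary stress on syllable 5.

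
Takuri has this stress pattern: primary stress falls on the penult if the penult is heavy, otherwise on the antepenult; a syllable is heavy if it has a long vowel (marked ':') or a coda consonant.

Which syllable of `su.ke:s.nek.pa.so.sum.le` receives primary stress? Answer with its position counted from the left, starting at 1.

6

Weights: 5 so L, 6 sum H, 7 le L.
The penult (syllable 6, sum) is heavy, so it takes stress.
Primary stress: syllable 6 → su.ke:s.nek.pa.so.ˈsum.le.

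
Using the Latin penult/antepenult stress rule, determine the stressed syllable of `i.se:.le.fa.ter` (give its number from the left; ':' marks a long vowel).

Classical Latin: stress the penult if heavy (long vowel or closed), else the antepenult.
Weights: 3 le L, 4 fa L, 5 ter H.
The penult (syllable 4, fa) is light, so stress falls on the antepenult (syllable 3, le).
Stress on syllable 3: i.se:.ˈle.fa.ter.

3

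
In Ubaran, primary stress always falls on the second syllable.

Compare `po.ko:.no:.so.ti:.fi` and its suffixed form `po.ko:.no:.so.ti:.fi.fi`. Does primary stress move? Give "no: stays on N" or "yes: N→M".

no: stays on 2

Base `po.ko:.no:.so.ti:.fi` (6 syllables):
  The word has 6 syllables; the second syllable is syllable 2 (ko:).
  → primary stress on syllable 2.
Suffixed `po.ko:.no:.so.ti:.fi.fi` (7 syllables):
  The word has 7 syllables; the second syllable is syllable 2 (ko:).
  → primary stress on syllable 2.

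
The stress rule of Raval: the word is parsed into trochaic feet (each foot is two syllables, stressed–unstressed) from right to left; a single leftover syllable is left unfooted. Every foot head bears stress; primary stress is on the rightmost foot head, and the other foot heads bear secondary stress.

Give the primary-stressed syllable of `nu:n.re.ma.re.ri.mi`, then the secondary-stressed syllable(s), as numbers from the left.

Parse right to left into trochaic (ˈσσ) feet: (ˈnu:n.re) (ˈma.re) (ˈri.mi).
Foot heads (stressed positions): 1, 3, 5.
End Rule Rightmost: primary stress on the rightmost head = syllable 5.
Secondary stress on 1, 3: ˌnu:n.re.ˌma.re.ˈri.mi.

primary 5, secondary 1, 3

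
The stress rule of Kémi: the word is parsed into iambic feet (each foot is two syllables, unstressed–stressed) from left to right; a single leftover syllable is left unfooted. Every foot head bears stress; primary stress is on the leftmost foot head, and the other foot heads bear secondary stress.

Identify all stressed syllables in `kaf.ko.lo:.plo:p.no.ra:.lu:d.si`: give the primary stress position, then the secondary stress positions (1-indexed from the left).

Parse left to right into iambic (σˈσ) feet: (kaf.ˈko) (lo:.ˈplo:p) (no.ˈra:) (lu:d.ˈsi).
Foot heads (stressed positions): 2, 4, 6, 8.
End Rule Leftmost: primary stress on the leftmost head = syllable 2.
Secondary stress on 4, 6, 8: kaf.ˈko.lo:.ˌplo:p.no.ˌra:.lu:d.ˌsi.

primary 2, secondary 4, 6, 8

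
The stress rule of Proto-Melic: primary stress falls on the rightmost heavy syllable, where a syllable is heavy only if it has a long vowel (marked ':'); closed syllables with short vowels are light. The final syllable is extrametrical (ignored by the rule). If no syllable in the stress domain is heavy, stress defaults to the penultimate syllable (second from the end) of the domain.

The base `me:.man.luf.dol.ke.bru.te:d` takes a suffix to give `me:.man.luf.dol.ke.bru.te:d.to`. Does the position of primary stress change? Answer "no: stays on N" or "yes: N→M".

yes: 1→7

Base `me:.man.luf.dol.ke.bru.te:d` (7 syllables):
  The final syllable (7, te:d) is extrametrical; the stress domain is syllables 1–6.
  Weights: 1 me: H, 2 man L, 3 luf L, 4 dol L, 5 ke L, 6 bru L.
  Heavy syllables in the domain: 1. The rightmost is syllable 1 (me:).
  → primary stress on syllable 1.
Suffixed `me:.man.luf.dol.ke.bru.te:d.to` (8 syllables):
  The final syllable (8, to) is extrametrical; the stress domain is syllables 1–7.
  Weights: 1 me: H, 2 man L, 3 luf L, 4 dol L, 5 ke L, 6 bru L, 7 te:d H.
  Heavy syllables in the domain: 1, 7. The rightmost is syllable 7 (te:d).
  → primary stress on syllable 7.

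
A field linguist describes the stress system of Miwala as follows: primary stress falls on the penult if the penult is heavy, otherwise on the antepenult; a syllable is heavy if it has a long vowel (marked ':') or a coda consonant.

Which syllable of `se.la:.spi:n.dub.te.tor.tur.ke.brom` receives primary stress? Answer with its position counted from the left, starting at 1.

Weights: 7 tur H, 8 ke L, 9 brom H.
The penult (syllable 8, ke) is light, so stress falls on the antepenult (syllable 7, tur).
Primary stress: syllable 7 → se.la:.spi:n.dub.te.tor.ˈtur.ke.brom.

7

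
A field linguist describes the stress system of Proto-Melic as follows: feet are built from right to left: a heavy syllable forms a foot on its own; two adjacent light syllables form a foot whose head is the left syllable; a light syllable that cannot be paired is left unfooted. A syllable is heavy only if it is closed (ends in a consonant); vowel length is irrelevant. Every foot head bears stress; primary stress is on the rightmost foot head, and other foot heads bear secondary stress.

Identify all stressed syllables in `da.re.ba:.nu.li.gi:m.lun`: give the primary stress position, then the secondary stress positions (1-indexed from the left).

Weights: 1 da L, 2 re L, 3 ba: L, 4 nu L, 5 li L, 6 gi:m H, 7 lun H.
Parse right to left (heavy = foot alone; LL = one foot; stranded L unfooted): da (ˈre.ba:) (ˈnu.li) (ˈgi:m) (ˈlun).
Foot heads: 2, 4, 6, 7.
Primary stress on the rightmost head = syllable 7.
Secondary stress on 2, 4, 6: da.ˌre.ba:.ˌnu.li.ˌgi:m.ˈlun.

primary 7, secondary 2, 4, 6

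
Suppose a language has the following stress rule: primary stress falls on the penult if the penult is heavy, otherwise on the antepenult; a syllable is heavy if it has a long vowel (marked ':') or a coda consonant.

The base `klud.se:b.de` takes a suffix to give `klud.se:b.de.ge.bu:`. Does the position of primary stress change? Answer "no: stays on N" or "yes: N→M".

yes: 2→3

Base `klud.se:b.de` (3 syllables):
  Weights: 1 klud H, 2 se:b H, 3 de L.
  The penult (syllable 2, se:b) is heavy, so it takes stress.
  → primary stress on syllable 2.
Suffixed `klud.se:b.de.ge.bu:` (5 syllables):
  Weights: 3 de L, 4 ge L, 5 bu: H.
  The penult (syllable 4, ge) is light, so stress falls on the antepenult (syllable 3, de).
  → primary stress on syllable 3.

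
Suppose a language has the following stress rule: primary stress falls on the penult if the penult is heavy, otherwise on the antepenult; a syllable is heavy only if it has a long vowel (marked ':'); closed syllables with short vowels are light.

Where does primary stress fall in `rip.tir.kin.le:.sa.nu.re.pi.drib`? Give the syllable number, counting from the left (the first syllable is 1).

7

Weights: 7 re L, 8 pi L, 9 drib L.
The penult (syllable 8, pi) is light, so stress falls on the antepenult (syllable 7, re).
Primary stress: syllable 7 → rip.tir.kin.le:.sa.nu.ˈre.pi.drib.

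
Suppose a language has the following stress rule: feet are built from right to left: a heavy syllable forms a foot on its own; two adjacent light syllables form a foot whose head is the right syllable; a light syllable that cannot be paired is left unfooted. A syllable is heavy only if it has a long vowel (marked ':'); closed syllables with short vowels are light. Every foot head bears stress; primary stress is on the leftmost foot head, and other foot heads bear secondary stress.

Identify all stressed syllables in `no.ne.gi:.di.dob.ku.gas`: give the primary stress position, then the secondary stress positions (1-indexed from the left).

Weights: 1 no L, 2 ne L, 3 gi: H, 4 di L, 5 dob L, 6 ku L, 7 gas L.
Parse right to left (heavy = foot alone; LL = one foot; stranded L unfooted): (no.ˈne) (ˈgi:) (di.ˈdob) (ku.ˈgas).
Foot heads: 2, 3, 5, 7.
Primary stress on the leftmost head = syllable 2.
Secondary stress on 3, 5, 7: no.ˈne.ˌgi:.di.ˌdob.ku.ˌgas.

primary 2, secondary 3, 5, 7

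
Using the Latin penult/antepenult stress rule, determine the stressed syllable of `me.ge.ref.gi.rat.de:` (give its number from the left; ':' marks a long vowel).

5

Classical Latin: stress the penult if heavy (long vowel or closed), else the antepenult.
Weights: 4 gi L, 5 rat H, 6 de: H.
The penult (syllable 5, rat) is heavy, so it takes stress.
Stress on syllable 5: me.ge.ref.gi.ˈrat.de:.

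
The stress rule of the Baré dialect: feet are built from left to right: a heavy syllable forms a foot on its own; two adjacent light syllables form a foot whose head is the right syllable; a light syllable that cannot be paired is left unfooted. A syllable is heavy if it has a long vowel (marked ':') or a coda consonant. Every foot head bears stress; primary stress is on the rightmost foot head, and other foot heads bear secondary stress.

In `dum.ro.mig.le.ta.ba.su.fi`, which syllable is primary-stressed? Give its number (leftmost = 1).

7

Weights: 1 dum H, 2 ro L, 3 mig H, 4 le L, 5 ta L, 6 ba L, 7 su L, 8 fi L.
Parse left to right (heavy = foot alone; LL = one foot; stranded L unfooted): (ˈdum) ro (ˈmig) (le.ˈta) (ba.ˈsu) fi.
Foot heads: 1, 3, 5, 7.
Primary stress on the rightmost head = syllable 7.
Primary stress: syllable 7 → dum.ro.mig.le.ta.ba.ˈsu.fi.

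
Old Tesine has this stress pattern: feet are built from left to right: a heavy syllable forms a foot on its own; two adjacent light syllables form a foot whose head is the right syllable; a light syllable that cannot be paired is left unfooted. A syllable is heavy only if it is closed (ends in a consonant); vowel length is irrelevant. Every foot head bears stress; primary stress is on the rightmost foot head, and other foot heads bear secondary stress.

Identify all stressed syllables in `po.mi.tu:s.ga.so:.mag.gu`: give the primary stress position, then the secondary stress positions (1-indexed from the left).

primary 6, secondary 2, 3, 5

Weights: 1 po L, 2 mi L, 3 tu:s H, 4 ga L, 5 so: L, 6 mag H, 7 gu L.
Parse left to right (heavy = foot alone; LL = one foot; stranded L unfooted): (po.ˈmi) (ˈtu:s) (ga.ˈso:) (ˈmag) gu.
Foot heads: 2, 3, 5, 6.
Primary stress on the rightmost head = syllable 6.
Secondary stress on 2, 3, 5: po.ˌmi.ˌtu:s.ga.ˌso:.ˈmag.gu.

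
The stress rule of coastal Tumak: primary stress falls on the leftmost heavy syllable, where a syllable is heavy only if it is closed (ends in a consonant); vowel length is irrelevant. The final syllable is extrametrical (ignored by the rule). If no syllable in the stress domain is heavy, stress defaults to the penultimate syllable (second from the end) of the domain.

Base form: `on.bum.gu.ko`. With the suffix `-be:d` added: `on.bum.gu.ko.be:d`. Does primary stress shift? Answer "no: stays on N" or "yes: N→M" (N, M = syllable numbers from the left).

Base `on.bum.gu.ko` (4 syllables):
  The final syllable (4, ko) is extrametrical; the stress domain is syllables 1–3.
  Weights: 1 on H, 2 bum H, 3 gu L.
  Heavy syllables in the domain: 1, 2. The leftmost is syllable 1 (on).
  → primary stress on syllable 1.
Suffixed `on.bum.gu.ko.be:d` (5 syllables):
  The final syllable (5, be:d) is extrametrical; the stress domain is syllables 1–4.
  Weights: 1 on H, 2 bum H, 3 gu L, 4 ko L.
  Heavy syllables in the domain: 1, 2. The leftmost is syllable 1 (on).
  → primary stress on syllable 1.

no: stays on 1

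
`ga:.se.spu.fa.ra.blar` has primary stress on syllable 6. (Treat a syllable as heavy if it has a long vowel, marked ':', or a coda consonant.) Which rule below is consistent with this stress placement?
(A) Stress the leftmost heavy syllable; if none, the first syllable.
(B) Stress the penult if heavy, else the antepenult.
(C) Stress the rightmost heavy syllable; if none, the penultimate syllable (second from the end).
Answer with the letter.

C

Rule A → syllable 1 (observed: 6).
Rule B → syllable 4 (observed: 6).
Rule C → syllable 6 ✓.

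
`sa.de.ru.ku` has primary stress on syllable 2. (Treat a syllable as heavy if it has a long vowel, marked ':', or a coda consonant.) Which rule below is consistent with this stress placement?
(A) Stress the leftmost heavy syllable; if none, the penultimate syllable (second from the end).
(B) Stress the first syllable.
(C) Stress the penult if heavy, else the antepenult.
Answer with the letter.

C

Rule A → syllable 3 (observed: 2).
Rule B → syllable 1 (observed: 2).
Rule C → syllable 2 ✓.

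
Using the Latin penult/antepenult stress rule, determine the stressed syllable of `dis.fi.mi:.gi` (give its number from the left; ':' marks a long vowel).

3

Classical Latin: stress the penult if heavy (long vowel or closed), else the antepenult.
Weights: 2 fi L, 3 mi: H, 4 gi L.
The penult (syllable 3, mi:) is heavy, so it takes stress.
Stress on syllable 3: dis.fi.ˈmi:.gi.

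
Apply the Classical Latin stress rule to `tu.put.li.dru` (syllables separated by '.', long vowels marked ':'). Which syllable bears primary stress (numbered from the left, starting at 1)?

Classical Latin: stress the penult if heavy (long vowel or closed), else the antepenult.
Weights: 2 put H, 3 li L, 4 dru L.
The penult (syllable 3, li) is light, so stress falls on the antepenult (syllable 2, put).
Stress on syllable 2: tu.ˈput.li.dru.

2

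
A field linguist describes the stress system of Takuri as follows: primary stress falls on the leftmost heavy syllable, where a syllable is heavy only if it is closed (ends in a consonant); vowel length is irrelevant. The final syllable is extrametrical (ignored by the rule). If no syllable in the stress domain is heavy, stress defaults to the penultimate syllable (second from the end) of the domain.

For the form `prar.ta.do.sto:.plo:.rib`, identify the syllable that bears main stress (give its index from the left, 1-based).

The final syllable (6, rib) is extrametrical; the stress domain is syllables 1–5.
Weights: 1 prar H, 2 ta L, 3 do L, 4 sto: L, 5 plo: L.
Heavy syllables in the domain: 1. The leftmost is syllable 1 (prar).
Primary stress: syllable 1 → ˈprar.ta.do.sto:.plo:.rib.

1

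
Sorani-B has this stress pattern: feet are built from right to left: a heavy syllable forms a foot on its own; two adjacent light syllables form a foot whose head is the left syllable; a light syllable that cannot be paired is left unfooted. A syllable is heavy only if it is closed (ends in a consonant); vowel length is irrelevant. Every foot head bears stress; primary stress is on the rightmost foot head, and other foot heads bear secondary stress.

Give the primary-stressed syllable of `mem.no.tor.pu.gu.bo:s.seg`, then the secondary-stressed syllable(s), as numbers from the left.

Weights: 1 mem H, 2 no L, 3 tor H, 4 pu L, 5 gu L, 6 bo:s H, 7 seg H.
Parse right to left (heavy = foot alone; LL = one foot; stranded L unfooted): (ˈmem) no (ˈtor) (ˈpu.gu) (ˈbo:s) (ˈseg).
Foot heads: 1, 3, 4, 6, 7.
Primary stress on the rightmost head = syllable 7.
Secondary stress on 1, 3, 4, 6: ˌmem.no.ˌtor.ˌpu.gu.ˌbo:s.ˈseg.

primary 7, secondary 1, 3, 4, 6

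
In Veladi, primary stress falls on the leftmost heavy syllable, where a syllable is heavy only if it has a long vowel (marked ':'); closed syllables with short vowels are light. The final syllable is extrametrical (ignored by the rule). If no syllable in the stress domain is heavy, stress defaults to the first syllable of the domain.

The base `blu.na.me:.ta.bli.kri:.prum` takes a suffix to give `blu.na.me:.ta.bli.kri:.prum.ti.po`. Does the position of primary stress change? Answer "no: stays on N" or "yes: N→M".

Base `blu.na.me:.ta.bli.kri:.prum` (7 syllables):
  The final syllable (7, prum) is extrametrical; the stress domain is syllables 1–6.
  Weights: 1 blu L, 2 na L, 3 me: H, 4 ta L, 5 bli L, 6 kri: H.
  Heavy syllables in the domain: 3, 6. The leftmost is syllable 3 (me:).
  → primary stress on syllable 3.
Suffixed `blu.na.me:.ta.bli.kri:.prum.ti.po` (9 syllables):
  The final syllable (9, po) is extrametrical; the stress domain is syllables 1–8.
  Weights: 1 blu L, 2 na L, 3 me: H, 4 ta L, 5 bli L, 6 kri: H, 7 prum L, 8 ti L.
  Heavy syllables in the domain: 3, 6. The leftmost is syllable 3 (me:).
  → primary stress on syllable 3.

no: stays on 3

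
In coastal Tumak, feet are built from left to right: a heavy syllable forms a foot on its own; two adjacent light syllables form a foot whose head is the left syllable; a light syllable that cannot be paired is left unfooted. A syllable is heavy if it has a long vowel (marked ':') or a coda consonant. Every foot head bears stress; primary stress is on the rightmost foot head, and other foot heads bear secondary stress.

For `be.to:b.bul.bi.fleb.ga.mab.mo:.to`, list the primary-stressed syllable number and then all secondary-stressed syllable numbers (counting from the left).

primary 8, secondary 2, 3, 5, 7

Weights: 1 be L, 2 to:b H, 3 bul H, 4 bi L, 5 fleb H, 6 ga L, 7 mab H, 8 mo: H, 9 to L.
Parse left to right (heavy = foot alone; LL = one foot; stranded L unfooted): be (ˈto:b) (ˈbul) bi (ˈfleb) ga (ˈmab) (ˈmo:) to.
Foot heads: 2, 3, 5, 7, 8.
Primary stress on the rightmost head = syllable 8.
Secondary stress on 2, 3, 5, 7: be.ˌto:b.ˌbul.bi.ˌfleb.ga.ˌmab.ˈmo:.to.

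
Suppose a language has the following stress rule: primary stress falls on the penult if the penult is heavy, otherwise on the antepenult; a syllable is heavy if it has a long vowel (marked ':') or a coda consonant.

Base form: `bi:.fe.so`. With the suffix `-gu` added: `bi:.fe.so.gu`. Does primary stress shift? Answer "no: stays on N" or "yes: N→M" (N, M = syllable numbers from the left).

Base `bi:.fe.so` (3 syllables):
  Weights: 1 bi: H, 2 fe L, 3 so L.
  The penult (syllable 2, fe) is light, so stress falls on the antepenult (syllable 1, bi:).
  → primary stress on syllable 1.
Suffixed `bi:.fe.so.gu` (4 syllables):
  Weights: 2 fe L, 3 so L, 4 gu L.
  The penult (syllable 3, so) is light, so stress falls on the antepenult (syllable 2, fe).
  → primary stress on syllable 2.

yes: 1→2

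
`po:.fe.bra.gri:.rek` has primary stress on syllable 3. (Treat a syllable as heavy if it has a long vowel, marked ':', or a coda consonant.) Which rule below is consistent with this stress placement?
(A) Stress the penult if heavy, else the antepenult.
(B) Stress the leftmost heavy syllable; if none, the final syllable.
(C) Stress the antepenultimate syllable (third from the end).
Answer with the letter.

Rule A → syllable 4 (observed: 3).
Rule B → syllable 1 (observed: 3).
Rule C → syllable 3 ✓.

C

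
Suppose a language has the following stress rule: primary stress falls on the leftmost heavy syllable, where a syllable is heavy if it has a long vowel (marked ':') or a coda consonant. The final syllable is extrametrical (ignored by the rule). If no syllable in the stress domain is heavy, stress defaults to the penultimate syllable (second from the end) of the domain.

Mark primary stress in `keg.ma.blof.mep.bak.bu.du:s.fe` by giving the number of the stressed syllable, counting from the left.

The final syllable (8, fe) is extrametrical; the stress domain is syllables 1–7.
Weights: 1 keg H, 2 ma L, 3 blof H, 4 mep H, 5 bak H, 6 bu L, 7 du:s H.
Heavy syllables in the domain: 1, 3, 4, 5, 7. The leftmost is syllable 1 (keg).
Primary stress: syllable 1 → ˈkeg.ma.blof.mep.bak.bu.du:s.fe.

1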